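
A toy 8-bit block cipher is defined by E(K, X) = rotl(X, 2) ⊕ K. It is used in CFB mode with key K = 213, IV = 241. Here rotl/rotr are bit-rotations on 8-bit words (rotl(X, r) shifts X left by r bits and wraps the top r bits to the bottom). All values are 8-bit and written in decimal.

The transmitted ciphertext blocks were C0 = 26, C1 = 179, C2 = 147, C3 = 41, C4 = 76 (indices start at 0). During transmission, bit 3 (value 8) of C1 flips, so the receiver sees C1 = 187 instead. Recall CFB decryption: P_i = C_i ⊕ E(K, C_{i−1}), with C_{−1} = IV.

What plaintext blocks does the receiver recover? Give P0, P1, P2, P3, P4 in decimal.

Only C1 changed, to 187. In CFB, a change in C_i flips the same bit in P_i and garbles P_{i+1}. Decrypting the received ciphertext:
P0: E(K, 241) = 18; 26 ⊕ 18 = 8.
P1: E(K, 26) = 189; 187 ⊕ 189 = 6.
P2: E(K, 187) = 59; 147 ⊕ 59 = 168.
P3: E(K, 147) = 155; 41 ⊕ 155 = 178.
P4: E(K, 41) = 113; 76 ⊕ 113 = 61.
Blocks that differ from the original plaintext: P1, P2.

P0 = 8, P1 = 6, P2 = 168, P3 = 178, P4 = 61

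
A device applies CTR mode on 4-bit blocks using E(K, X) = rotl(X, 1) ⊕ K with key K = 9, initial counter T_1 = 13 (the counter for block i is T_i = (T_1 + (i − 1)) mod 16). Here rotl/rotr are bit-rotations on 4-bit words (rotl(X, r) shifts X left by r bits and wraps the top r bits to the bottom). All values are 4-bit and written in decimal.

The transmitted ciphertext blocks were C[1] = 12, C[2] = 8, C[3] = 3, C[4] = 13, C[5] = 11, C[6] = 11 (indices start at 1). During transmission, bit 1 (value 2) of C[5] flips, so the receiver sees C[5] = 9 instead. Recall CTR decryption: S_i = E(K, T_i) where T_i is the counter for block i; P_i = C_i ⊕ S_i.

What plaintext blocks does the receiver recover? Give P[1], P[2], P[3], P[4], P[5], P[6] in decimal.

P[1] = 14, P[2] = 12, P[3] = 5, P[4] = 4, P[5] = 2, P[6] = 6

Only C[5] changed, to 9. In CTR, a change in C_i flips the same bit in P_i only; the keystream is unaffected. Decrypting the received ciphertext:
P[1]: T = 13, S = E(K, T) = 2; 12 ⊕ 2 = 14.
P[2]: T = 14, S = E(K, T) = 4; 8 ⊕ 4 = 12.
P[3]: T = 15, S = E(K, T) = 6; 3 ⊕ 6 = 5.
P[4]: T = 0, S = E(K, T) = 9; 13 ⊕ 9 = 4.
P[5]: T = 1, S = E(K, T) = 11; 9 ⊕ 11 = 2.
P[6]: T = 2, S = E(K, T) = 13; 11 ⊕ 13 = 6.
Blocks that differ from the original plaintext: P[5].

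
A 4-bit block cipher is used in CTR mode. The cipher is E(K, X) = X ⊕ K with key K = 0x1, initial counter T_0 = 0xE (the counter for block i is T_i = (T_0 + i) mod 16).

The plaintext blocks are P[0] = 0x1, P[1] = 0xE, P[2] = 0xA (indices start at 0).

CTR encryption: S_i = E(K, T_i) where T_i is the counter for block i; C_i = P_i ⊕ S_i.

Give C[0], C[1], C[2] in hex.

C[0] = 0xE, C[1] = 0x0, C[2] = 0xB

C[0]: T = 0xE, S = E(K, T) = 0xF; 0x1 ⊕ 0xF = 0xE.
C[1]: T = 0xF, S = E(K, T) = 0xE; 0xE ⊕ 0xE = 0x0.
C[2]: T = 0x0, S = E(K, T) = 0x1; 0xA ⊕ 0x1 = 0xB.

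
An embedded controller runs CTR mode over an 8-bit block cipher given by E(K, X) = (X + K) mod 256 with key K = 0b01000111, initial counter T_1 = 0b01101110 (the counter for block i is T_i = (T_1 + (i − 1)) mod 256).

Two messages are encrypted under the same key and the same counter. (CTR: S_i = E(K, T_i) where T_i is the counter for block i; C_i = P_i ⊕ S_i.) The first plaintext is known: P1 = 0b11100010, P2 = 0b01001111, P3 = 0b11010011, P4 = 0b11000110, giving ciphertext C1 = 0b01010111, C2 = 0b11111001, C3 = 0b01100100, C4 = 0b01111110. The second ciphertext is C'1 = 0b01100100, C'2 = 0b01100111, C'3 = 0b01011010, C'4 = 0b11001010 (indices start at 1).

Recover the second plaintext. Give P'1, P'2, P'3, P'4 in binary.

P'1 = 0b11010001, P'2 = 0b11010001, P'3 = 0b11101101, P'4 = 0b01110010

In CTR with a reused counter, both messages share the same keystream S_i, so C_i ⊕ C'_i = P_i ⊕ P'_i and thus P'_i = P_i ⊕ C_i ⊕ C'_i.
P'1: 0b11100010 ⊕ 0b01010111 ⊕ 0b01100100 = 0b11010001.
P'2: 0b01001111 ⊕ 0b11111001 ⊕ 0b01100111 = 0b11010001.
P'3: 0b11010011 ⊕ 0b01100100 ⊕ 0b01011010 = 0b11101101.
P'4: 0b11000110 ⊕ 0b01111110 ⊕ 0b11001010 = 0b01110010.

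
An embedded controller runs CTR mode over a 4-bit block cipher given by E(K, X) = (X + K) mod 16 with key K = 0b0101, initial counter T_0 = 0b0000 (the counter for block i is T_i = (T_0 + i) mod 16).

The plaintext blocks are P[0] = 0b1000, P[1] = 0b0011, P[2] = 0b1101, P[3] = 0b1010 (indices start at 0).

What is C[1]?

C[1] = 0b0101

CTR encryption: S_i = E(K, T_i) where T_i is the counter for block i; C_i = P_i ⊕ S_i.
C[0]: T = 0b0000, S = E(K, T) = 0b0101; 0b1000 ⊕ 0b0101 = 0b1101.
C[1]: T = 0b0001, S = E(K, T) = 0b0110; 0b0011 ⊕ 0b0110 = 0b0101.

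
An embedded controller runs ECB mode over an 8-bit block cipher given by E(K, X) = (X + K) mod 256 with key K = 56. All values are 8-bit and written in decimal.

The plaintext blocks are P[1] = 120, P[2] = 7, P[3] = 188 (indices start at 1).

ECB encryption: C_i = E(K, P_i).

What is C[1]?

C[1]: E(K, 120) = 176.

C[1] = 176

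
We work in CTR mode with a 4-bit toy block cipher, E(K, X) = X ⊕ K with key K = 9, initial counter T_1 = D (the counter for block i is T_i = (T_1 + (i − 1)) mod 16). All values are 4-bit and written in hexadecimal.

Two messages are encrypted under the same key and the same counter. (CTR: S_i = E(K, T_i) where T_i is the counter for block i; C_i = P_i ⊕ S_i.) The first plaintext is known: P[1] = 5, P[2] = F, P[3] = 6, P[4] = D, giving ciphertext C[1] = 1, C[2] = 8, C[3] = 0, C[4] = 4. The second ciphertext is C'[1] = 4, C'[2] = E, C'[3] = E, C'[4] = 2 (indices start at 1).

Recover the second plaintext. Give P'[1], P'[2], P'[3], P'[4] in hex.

In CTR with a reused counter, both messages share the same keystream S_i, so C_i ⊕ C'_i = P_i ⊕ P'_i and thus P'_i = P_i ⊕ C_i ⊕ C'_i.
P'[1]: 5 ⊕ 1 ⊕ 4 = 0.
P'[2]: F ⊕ 8 ⊕ E = 9.
P'[3]: 6 ⊕ 0 ⊕ E = 8.
P'[4]: D ⊕ 4 ⊕ 2 = B.

P'[1] = 0, P'[2] = 9, P'[3] = 8, P'[4] = B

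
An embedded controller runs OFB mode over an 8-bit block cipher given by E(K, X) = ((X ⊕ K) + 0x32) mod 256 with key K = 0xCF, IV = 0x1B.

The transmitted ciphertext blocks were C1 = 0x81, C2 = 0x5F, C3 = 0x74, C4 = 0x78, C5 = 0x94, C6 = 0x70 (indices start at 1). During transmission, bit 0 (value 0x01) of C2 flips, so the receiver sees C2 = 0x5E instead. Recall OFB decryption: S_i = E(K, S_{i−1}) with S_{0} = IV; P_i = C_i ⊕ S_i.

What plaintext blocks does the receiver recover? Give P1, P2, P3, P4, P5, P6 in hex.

P1 = 0x87, P2 = 0xA5, P3 = 0x12, P4 = 0xA3, P5 = 0xD2, P6 = 0xCB

Only C2 changed, to 0x5E. In OFB, a change in C_i flips the same bit in P_i only; the keystream is unaffected. Decrypting the received ciphertext:
P1: S = E(K, 0x1B) = 0x06; 0x81 ⊕ 0x06 = 0x87.
P2: S = E(K, 0x06) = 0xFB; 0x5E ⊕ 0xFB = 0xA5.
P3: S = E(K, 0xFB) = 0x66; 0x74 ⊕ 0x66 = 0x12.
P4: S = E(K, 0x66) = 0xDB; 0x78 ⊕ 0xDB = 0xA3.
P5: S = E(K, 0xDB) = 0x46; 0x94 ⊕ 0x46 = 0xD2.
P6: S = E(K, 0x46) = 0xBB; 0x70 ⊕ 0xBB = 0xCB.
Blocks that differ from the original plaintext: P2.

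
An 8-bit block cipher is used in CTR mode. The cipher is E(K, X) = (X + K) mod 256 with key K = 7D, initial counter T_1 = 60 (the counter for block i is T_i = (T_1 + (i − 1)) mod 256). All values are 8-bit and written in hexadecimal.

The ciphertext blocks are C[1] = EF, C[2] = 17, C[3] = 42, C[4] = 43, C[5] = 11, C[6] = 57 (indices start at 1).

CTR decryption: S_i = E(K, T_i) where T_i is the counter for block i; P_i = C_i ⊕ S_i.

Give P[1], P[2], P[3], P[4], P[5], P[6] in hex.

P[1] = 32, P[2] = C9, P[3] = 9D, P[4] = A3, P[5] = F0, P[6] = B5

P[1]: T = 60, S = E(K, T) = DD; EF ⊕ DD = 32.
P[2]: T = 61, S = E(K, T) = DE; 17 ⊕ DE = C9.
P[3]: T = 62, S = E(K, T) = DF; 42 ⊕ DF = 9D.
P[4]: T = 63, S = E(K, T) = E0; 43 ⊕ E0 = A3.
P[5]: T = 64, S = E(K, T) = E1; 11 ⊕ E1 = F0.
P[6]: T = 65, S = E(K, T) = E2; 57 ⊕ E2 = B5.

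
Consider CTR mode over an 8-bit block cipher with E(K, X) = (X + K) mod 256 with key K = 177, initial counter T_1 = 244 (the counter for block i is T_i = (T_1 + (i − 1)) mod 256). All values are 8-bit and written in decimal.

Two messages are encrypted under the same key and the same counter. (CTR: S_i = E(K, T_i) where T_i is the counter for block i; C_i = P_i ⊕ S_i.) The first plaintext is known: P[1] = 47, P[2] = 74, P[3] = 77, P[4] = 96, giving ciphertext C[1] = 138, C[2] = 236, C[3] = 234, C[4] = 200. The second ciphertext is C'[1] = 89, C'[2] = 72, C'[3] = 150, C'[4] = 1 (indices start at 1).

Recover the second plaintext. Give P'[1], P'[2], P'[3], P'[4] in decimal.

P'[1] = 252, P'[2] = 238, P'[3] = 49, P'[4] = 169

In CTR with a reused counter, both messages share the same keystream S_i, so C_i ⊕ C'_i = P_i ⊕ P'_i and thus P'_i = P_i ⊕ C_i ⊕ C'_i.
P'[1]: 47 ⊕ 138 ⊕ 89 = 252.
P'[2]: 74 ⊕ 236 ⊕ 72 = 238.
P'[3]: 77 ⊕ 234 ⊕ 150 = 49.
P'[4]: 96 ⊕ 200 ⊕ 1 = 169.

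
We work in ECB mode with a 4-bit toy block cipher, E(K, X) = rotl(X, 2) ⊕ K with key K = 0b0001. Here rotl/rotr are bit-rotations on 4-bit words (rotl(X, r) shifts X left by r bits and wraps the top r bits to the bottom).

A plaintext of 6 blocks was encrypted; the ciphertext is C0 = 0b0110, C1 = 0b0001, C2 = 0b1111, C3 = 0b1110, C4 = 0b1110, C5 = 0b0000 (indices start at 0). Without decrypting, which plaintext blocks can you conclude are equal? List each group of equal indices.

ECB encrypts each block independently with the same key, so equal ciphertext blocks imply equal plaintext blocks.
C3 = C4 = 0b1110, so P3 = P4.

P3 = P4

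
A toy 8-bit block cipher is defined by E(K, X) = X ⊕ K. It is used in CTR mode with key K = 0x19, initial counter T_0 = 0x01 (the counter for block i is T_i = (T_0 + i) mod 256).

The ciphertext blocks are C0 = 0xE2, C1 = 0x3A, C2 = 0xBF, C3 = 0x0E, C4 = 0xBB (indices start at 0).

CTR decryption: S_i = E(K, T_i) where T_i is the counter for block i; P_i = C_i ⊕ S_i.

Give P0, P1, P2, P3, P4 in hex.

P0: T = 0x01, S = E(K, T) = 0x18; 0xE2 ⊕ 0x18 = 0xFA.
P1: T = 0x02, S = E(K, T) = 0x1B; 0x3A ⊕ 0x1B = 0x21.
P2: T = 0x03, S = E(K, T) = 0x1A; 0xBF ⊕ 0x1A = 0xA5.
P3: T = 0x04, S = E(K, T) = 0x1D; 0x0E ⊕ 0x1D = 0x13.
P4: T = 0x05, S = E(K, T) = 0x1C; 0xBB ⊕ 0x1C = 0xA7.

P0 = 0xFA, P1 = 0x21, P2 = 0xA5, P3 = 0x13, P4 = 0xA7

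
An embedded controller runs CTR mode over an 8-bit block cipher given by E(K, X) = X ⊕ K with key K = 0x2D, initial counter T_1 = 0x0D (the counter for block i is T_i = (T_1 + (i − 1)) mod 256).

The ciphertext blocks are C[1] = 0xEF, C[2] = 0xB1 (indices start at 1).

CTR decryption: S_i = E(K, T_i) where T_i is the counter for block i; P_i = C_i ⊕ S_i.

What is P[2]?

P[2] = 0x92

P[2]: T = 0x0E, S = E(K, T) = 0x23; 0xB1 ⊕ 0x23 = 0x92.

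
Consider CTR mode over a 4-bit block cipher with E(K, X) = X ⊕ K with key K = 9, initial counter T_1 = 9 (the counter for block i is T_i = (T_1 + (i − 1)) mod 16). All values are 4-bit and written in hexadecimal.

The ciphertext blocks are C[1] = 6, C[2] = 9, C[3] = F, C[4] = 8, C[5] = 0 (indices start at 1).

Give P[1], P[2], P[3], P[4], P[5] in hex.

CTR decryption: S_i = E(K, T_i) where T_i is the counter for block i; P_i = C_i ⊕ S_i.
P[1]: T = 9, S = E(K, T) = 0; 6 ⊕ 0 = 6.
P[2]: T = A, S = E(K, T) = 3; 9 ⊕ 3 = A.
P[3]: T = B, S = E(K, T) = 2; F ⊕ 2 = D.
P[4]: T = C, S = E(K, T) = 5; 8 ⊕ 5 = D.
P[5]: T = D, S = E(K, T) = 4; 0 ⊕ 4 = 4.

P[1] = 6, P[2] = A, P[3] = D, P[4] = D, P[5] = 4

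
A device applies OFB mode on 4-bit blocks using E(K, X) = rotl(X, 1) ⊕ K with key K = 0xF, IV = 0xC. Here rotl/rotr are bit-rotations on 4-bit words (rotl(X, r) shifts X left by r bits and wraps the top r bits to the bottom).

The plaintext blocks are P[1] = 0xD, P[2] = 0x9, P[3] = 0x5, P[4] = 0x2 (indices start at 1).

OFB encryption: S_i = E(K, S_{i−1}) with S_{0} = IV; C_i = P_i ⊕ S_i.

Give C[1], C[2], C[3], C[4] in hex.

C[1]: S = E(K, 0xC) = 0x6; 0xD ⊕ 0x6 = 0xB.
C[2]: S = E(K, 0x6) = 0x3; 0x9 ⊕ 0x3 = 0xA.
C[3]: S = E(K, 0x3) = 0x9; 0x5 ⊕ 0x9 = 0xC.
C[4]: S = E(K, 0x9) = 0xC; 0x2 ⊕ 0xC = 0xE.

C[1] = 0xB, C[2] = 0xA, C[3] = 0xC, C[4] = 0xE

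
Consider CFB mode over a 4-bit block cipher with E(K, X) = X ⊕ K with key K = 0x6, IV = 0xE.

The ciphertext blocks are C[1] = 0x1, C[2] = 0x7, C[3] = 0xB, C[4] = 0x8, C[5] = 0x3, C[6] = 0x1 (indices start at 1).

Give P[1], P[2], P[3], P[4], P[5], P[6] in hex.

CFB decryption: P_i = C_i ⊕ E(K, C_{i−1}), with C_{0} = IV.
P[1]: E(K, 0xE) = 0x8; 0x1 ⊕ 0x8 = 0x9.
P[2]: E(K, 0x1) = 0x7; 0x7 ⊕ 0x7 = 0x0.
P[3]: E(K, 0x7) = 0x1; 0xB ⊕ 0x1 = 0xA.
P[4]: E(K, 0xB) = 0xD; 0x8 ⊕ 0xD = 0x5.
P[5]: E(K, 0x8) = 0xE; 0x3 ⊕ 0xE = 0xD.
P[6]: E(K, 0x3) = 0x5; 0x1 ⊕ 0x5 = 0x4.

P[1] = 0x9, P[2] = 0x0, P[3] = 0xA, P[4] = 0x5, P[5] = 0xD, P[6] = 0x4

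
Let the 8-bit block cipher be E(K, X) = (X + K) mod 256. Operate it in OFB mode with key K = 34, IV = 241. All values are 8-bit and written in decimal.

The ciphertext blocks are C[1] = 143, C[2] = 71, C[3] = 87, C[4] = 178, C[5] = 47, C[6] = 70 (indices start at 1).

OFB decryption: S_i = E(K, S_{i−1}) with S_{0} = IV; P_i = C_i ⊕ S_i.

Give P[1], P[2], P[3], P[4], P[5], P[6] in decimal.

P[1] = 156, P[2] = 114, P[3] = 0, P[4] = 203, P[5] = 180, P[6] = 251

P[1]: S = E(K, 241) = 19; 143 ⊕ 19 = 156.
P[2]: S = E(K, 19) = 53; 71 ⊕ 53 = 114.
P[3]: S = E(K, 53) = 87; 87 ⊕ 87 = 0.
P[4]: S = E(K, 87) = 121; 178 ⊕ 121 = 203.
P[5]: S = E(K, 121) = 155; 47 ⊕ 155 = 180.
P[6]: S = E(K, 155) = 189; 70 ⊕ 189 = 251.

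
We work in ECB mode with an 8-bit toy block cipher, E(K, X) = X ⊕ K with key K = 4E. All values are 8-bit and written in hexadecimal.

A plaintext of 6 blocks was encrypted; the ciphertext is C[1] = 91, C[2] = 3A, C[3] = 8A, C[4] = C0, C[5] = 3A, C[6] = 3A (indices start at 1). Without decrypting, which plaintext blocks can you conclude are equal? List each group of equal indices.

ECB encrypts each block independently with the same key, so equal ciphertext blocks imply equal plaintext blocks.
C[2] = C[5] = C[6] = 3A, so P[2] = P[5] = P[6].

P[2] = P[5] = P[6]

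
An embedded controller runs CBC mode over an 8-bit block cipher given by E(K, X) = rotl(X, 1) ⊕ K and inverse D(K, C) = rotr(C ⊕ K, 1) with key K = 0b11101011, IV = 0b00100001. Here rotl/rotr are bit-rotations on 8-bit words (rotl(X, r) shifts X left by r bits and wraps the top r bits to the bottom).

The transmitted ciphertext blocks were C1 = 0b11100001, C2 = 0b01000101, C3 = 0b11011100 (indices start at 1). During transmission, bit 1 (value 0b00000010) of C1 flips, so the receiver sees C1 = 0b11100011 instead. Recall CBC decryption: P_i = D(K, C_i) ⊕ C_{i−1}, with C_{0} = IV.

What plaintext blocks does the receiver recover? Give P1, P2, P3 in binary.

P1 = 0b00100101, P2 = 0b10110100, P3 = 0b11011110

Only C1 changed, to 0b11100011. In CBC, a change in C_i garbles P_i and flips the same bit in P_{i+1}. Decrypting the received ciphertext:
P1: D(K, 0b11100011) = 0b00000100; 0b00000100 ⊕ 0b00100001 = 0b00100101.
P2: D(K, 0b01000101) = 0b01010111; 0b01010111 ⊕ 0b11100011 = 0b10110100.
P3: D(K, 0b11011100) = 0b10011011; 0b10011011 ⊕ 0b01000101 = 0b11011110.
Blocks that differ from the original plaintext: P1, P2.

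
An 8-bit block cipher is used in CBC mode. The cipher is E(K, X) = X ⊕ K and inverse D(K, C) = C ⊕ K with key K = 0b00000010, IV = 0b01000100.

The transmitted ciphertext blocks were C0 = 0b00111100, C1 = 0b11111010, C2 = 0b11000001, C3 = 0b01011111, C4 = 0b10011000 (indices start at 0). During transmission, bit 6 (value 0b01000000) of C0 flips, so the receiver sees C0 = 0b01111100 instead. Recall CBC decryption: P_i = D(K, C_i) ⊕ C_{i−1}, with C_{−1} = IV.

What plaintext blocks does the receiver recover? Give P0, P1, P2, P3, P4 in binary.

Only C0 changed, to 0b01111100. In CBC, a change in C_i garbles P_i and flips the same bit in P_{i+1}. Decrypting the received ciphertext:
P0: D(K, 0b01111100) = 0b01111110; 0b01111110 ⊕ 0b01000100 = 0b00111010.
P1: D(K, 0b11111010) = 0b11111000; 0b11111000 ⊕ 0b01111100 = 0b10000100.
P2: D(K, 0b11000001) = 0b11000011; 0b11000011 ⊕ 0b11111010 = 0b00111001.
P3: D(K, 0b01011111) = 0b01011101; 0b01011101 ⊕ 0b11000001 = 0b10011100.
P4: D(K, 0b10011000) = 0b10011010; 0b10011010 ⊕ 0b01011111 = 0b11000101.
Blocks that differ from the original plaintext: P0, P1.

P0 = 0b00111010, P1 = 0b10000100, P2 = 0b00111001, P3 = 0b10011100, P4 = 0b11000101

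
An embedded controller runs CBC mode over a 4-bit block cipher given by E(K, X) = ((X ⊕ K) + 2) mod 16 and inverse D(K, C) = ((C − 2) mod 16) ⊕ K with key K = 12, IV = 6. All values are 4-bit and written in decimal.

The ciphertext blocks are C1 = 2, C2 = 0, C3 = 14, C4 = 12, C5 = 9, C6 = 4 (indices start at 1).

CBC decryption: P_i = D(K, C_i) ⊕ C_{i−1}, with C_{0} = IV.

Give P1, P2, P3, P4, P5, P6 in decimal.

P1: D(K, 2) = 12; 12 ⊕ 6 = 10.
P2: D(K, 0) = 2; 2 ⊕ 2 = 0.
P3: D(K, 14) = 0; 0 ⊕ 0 = 0.
P4: D(K, 12) = 6; 6 ⊕ 14 = 8.
P5: D(K, 9) = 11; 11 ⊕ 12 = 7.
P6: D(K, 4) = 14; 14 ⊕ 9 = 7.

P1 = 10, P2 = 0, P3 = 0, P4 = 8, P5 = 7, P6 = 7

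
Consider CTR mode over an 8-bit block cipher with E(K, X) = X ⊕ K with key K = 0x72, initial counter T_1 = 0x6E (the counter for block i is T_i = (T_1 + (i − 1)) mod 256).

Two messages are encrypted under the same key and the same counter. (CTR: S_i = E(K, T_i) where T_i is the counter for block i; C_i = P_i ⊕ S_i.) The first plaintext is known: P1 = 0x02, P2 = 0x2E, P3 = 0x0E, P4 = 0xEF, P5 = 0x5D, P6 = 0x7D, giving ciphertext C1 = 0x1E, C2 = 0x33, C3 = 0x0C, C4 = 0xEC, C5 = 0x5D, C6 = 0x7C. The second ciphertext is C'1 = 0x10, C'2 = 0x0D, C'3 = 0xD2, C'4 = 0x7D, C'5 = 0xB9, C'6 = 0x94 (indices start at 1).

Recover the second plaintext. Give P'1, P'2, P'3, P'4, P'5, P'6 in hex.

In CTR with a reused counter, both messages share the same keystream S_i, so C_i ⊕ C'_i = P_i ⊕ P'_i and thus P'_i = P_i ⊕ C_i ⊕ C'_i.
P'1: 0x02 ⊕ 0x1E ⊕ 0x10 = 0x0C.
P'2: 0x2E ⊕ 0x33 ⊕ 0x0D = 0x10.
P'3: 0x0E ⊕ 0x0C ⊕ 0xD2 = 0xD0.
P'4: 0xEF ⊕ 0xEC ⊕ 0x7D = 0x7E.
P'5: 0x5D ⊕ 0x5D ⊕ 0xB9 = 0xB9.
P'6: 0x7D ⊕ 0x7C ⊕ 0x94 = 0x95.

P'1 = 0x0C, P'2 = 0x10, P'3 = 0xD0, P'4 = 0x7E, P'5 = 0xB9, P'6 = 0x95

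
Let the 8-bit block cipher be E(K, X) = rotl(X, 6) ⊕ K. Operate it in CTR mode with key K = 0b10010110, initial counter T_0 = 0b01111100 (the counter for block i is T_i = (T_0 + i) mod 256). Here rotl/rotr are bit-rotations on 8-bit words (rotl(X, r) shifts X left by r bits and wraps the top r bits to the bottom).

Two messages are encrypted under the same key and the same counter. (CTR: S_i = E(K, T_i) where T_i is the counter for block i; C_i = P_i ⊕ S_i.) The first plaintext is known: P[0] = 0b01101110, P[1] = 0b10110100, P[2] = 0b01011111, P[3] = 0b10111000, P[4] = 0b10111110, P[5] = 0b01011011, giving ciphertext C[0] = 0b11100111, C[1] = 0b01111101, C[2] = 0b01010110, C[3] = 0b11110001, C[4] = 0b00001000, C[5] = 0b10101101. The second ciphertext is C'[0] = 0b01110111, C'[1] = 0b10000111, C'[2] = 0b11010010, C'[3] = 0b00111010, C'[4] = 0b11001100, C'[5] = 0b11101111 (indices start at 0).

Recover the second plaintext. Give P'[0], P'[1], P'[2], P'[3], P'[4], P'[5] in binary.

In CTR with a reused counter, both messages share the same keystream S_i, so C_i ⊕ C'_i = P_i ⊕ P'_i and thus P'_i = P_i ⊕ C_i ⊕ C'_i.
P'[0]: 0b01101110 ⊕ 0b11100111 ⊕ 0b01110111 = 0b11111110.
P'[1]: 0b10110100 ⊕ 0b01111101 ⊕ 0b10000111 = 0b01001110.
P'[2]: 0b01011111 ⊕ 0b01010110 ⊕ 0b11010010 = 0b11011011.
P'[3]: 0b10111000 ⊕ 0b11110001 ⊕ 0b00111010 = 0b01110011.
P'[4]: 0b10111110 ⊕ 0b00001000 ⊕ 0b11001100 = 0b01111010.
P'[5]: 0b01011011 ⊕ 0b10101101 ⊕ 0b11101111 = 0b00011001.

P'[0] = 0b11111110, P'[1] = 0b01001110, P'[2] = 0b11011011, P'[3] = 0b01110011, P'[4] = 0b01111010, P'[5] = 0b00011001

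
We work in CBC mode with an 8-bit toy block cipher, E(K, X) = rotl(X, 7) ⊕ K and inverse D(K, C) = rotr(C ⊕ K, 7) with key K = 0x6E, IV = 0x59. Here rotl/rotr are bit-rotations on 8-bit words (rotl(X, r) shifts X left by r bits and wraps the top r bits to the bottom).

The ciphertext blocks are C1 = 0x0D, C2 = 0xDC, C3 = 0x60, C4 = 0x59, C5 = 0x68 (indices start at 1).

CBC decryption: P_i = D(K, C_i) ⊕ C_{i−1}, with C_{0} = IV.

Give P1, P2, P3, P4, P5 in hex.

P1 = 0x9F, P2 = 0x68, P3 = 0xC0, P4 = 0x0E, P5 = 0x55

P1: D(K, 0x0D) = 0xC6; 0xC6 ⊕ 0x59 = 0x9F.
P2: D(K, 0xDC) = 0x65; 0x65 ⊕ 0x0D = 0x68.
P3: D(K, 0x60) = 0x1C; 0x1C ⊕ 0xDC = 0xC0.
P4: D(K, 0x59) = 0x6E; 0x6E ⊕ 0x60 = 0x0E.
P5: D(K, 0x68) = 0x0C; 0x0C ⊕ 0x59 = 0x55.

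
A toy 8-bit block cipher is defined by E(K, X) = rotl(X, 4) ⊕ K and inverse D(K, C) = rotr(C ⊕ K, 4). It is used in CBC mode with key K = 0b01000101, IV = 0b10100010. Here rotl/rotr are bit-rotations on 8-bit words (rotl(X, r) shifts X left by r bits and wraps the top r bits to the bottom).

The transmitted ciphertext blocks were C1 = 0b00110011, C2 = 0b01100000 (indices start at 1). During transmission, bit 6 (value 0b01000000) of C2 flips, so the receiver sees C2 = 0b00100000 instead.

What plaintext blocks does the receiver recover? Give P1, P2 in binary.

P1 = 0b11000101, P2 = 0b01100101

CBC decryption: P_i = D(K, C_i) ⊕ C_{i−1}, with C_{0} = IV.
Only C2 changed, to 0b00100000. In CBC, a change in C_i garbles P_i and flips the same bit in P_{i+1}. Decrypting the received ciphertext:
P1: D(K, 0b00110011) = 0b01100111; 0b01100111 ⊕ 0b10100010 = 0b11000101.
P2: D(K, 0b00100000) = 0b01010110; 0b01010110 ⊕ 0b00110011 = 0b01100101.
Blocks that differ from the original plaintext: P2.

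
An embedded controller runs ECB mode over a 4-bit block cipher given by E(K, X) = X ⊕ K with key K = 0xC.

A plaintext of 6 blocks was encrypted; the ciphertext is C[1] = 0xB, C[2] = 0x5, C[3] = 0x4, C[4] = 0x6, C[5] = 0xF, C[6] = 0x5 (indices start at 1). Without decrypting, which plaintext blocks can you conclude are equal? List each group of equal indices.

P[2] = P[6]

ECB encrypts each block independently with the same key, so equal ciphertext blocks imply equal plaintext blocks.
C[2] = C[6] = 0x5, so P[2] = P[6].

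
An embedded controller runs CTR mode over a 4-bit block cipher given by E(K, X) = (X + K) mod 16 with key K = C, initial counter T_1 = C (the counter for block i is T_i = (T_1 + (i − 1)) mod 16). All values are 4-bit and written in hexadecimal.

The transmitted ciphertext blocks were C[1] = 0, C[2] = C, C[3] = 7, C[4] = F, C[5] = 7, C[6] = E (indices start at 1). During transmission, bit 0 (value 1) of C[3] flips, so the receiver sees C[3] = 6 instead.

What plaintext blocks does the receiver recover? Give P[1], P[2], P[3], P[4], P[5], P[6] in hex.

P[1] = 8, P[2] = 5, P[3] = C, P[4] = 4, P[5] = B, P[6] = 3

CTR decryption: S_i = E(K, T_i) where T_i is the counter for block i; P_i = C_i ⊕ S_i.
Only C[3] changed, to 6. In CTR, a change in C_i flips the same bit in P_i only; the keystream is unaffected. Decrypting the received ciphertext:
P[1]: T = C, S = E(K, T) = 8; 0 ⊕ 8 = 8.
P[2]: T = D, S = E(K, T) = 9; C ⊕ 9 = 5.
P[3]: T = E, S = E(K, T) = A; 6 ⊕ A = C.
P[4]: T = F, S = E(K, T) = B; F ⊕ B = 4.
P[5]: T = 0, S = E(K, T) = C; 7 ⊕ C = B.
P[6]: T = 1, S = E(K, T) = D; E ⊕ D = 3.
Blocks that differ from the original plaintext: P[3].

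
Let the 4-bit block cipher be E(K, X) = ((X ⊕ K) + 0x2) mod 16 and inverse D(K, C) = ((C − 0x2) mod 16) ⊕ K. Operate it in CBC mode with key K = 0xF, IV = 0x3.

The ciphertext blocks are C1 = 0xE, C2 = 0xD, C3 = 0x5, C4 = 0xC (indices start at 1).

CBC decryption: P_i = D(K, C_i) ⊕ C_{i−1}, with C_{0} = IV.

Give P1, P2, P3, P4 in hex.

P1: D(K, 0xE) = 0x3; 0x3 ⊕ 0x3 = 0x0.
P2: D(K, 0xD) = 0x4; 0x4 ⊕ 0xE = 0xA.
P3: D(K, 0x5) = 0xC; 0xC ⊕ 0xD = 0x1.
P4: D(K, 0xC) = 0x5; 0x5 ⊕ 0x5 = 0x0.

P1 = 0x0, P2 = 0xA, P3 = 0x1, P4 = 0x0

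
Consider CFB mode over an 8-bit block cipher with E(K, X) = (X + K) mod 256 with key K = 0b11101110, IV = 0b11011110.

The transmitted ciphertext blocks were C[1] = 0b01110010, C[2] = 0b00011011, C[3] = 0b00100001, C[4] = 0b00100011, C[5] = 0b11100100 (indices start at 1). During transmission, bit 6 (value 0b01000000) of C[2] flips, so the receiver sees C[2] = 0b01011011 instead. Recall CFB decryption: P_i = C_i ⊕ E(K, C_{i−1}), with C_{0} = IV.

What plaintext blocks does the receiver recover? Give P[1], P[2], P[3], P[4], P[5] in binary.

P[1] = 0b10111110, P[2] = 0b00111011, P[3] = 0b01101000, P[4] = 0b00101100, P[5] = 0b11110101

Only C[2] changed, to 0b01011011. In CFB, a change in C_i flips the same bit in P_i and garbles P_{i+1}. Decrypting the received ciphertext:
P[1]: E(K, 0b11011110) = 0b11001100; 0b01110010 ⊕ 0b11001100 = 0b10111110.
P[2]: E(K, 0b01110010) = 0b01100000; 0b01011011 ⊕ 0b01100000 = 0b00111011.
P[3]: E(K, 0b01011011) = 0b01001001; 0b00100001 ⊕ 0b01001001 = 0b01101000.
P[4]: E(K, 0b00100001) = 0b00001111; 0b00100011 ⊕ 0b00001111 = 0b00101100.
P[5]: E(K, 0b00100011) = 0b00010001; 0b11100100 ⊕ 0b00010001 = 0b11110101.
Blocks that differ from the original plaintext: P[2], P[3].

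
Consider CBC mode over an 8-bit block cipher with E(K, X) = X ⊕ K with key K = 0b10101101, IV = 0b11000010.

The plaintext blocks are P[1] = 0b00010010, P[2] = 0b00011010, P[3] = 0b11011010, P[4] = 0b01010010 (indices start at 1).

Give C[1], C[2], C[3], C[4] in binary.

C[1] = 0b01111101, C[2] = 0b11001010, C[3] = 0b10111101, C[4] = 0b01000010

CBC encryption: C_i = E(K, P_i ⊕ C_{i−1}), with C_{0} = IV.
C[1]: P[1] ⊕ 0b11000010 = 0b11010000; E(K, 0b11010000) = 0b01111101.
C[2]: P[2] ⊕ 0b01111101 = 0b01100111; E(K, 0b01100111) = 0b11001010.
C[3]: P[3] ⊕ 0b11001010 = 0b00010000; E(K, 0b00010000) = 0b10111101.
C[4]: P[4] ⊕ 0b10111101 = 0b11101111; E(K, 0b11101111) = 0b01000010.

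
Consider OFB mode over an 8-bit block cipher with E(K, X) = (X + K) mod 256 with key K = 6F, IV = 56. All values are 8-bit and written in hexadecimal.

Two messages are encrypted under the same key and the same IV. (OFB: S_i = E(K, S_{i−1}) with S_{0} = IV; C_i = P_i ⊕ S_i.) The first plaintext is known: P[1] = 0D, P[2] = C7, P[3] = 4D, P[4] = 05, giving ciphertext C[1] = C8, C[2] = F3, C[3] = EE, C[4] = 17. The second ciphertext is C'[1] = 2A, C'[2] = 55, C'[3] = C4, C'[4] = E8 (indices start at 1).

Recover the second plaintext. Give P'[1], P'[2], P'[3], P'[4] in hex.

P'[1] = EF, P'[2] = 61, P'[3] = 67, P'[4] = FA

In OFB with a reused IV, both messages share the same keystream S_i, so C_i ⊕ C'_i = P_i ⊕ P'_i and thus P'_i = P_i ⊕ C_i ⊕ C'_i.
P'[1]: 0D ⊕ C8 ⊕ 2A = EF.
P'[2]: C7 ⊕ F3 ⊕ 55 = 61.
P'[3]: 4D ⊕ EE ⊕ C4 = 67.
P'[4]: 05 ⊕ 17 ⊕ E8 = FA.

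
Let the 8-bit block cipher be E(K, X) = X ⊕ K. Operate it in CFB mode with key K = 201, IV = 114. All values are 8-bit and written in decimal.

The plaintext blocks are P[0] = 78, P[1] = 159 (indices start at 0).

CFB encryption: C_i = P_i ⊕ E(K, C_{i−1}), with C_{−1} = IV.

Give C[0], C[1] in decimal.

C[0]: E(K, 114) = 187; 78 ⊕ 187 = 245.
C[1]: E(K, 245) = 60; 159 ⊕ 60 = 163.

C[0] = 245, C[1] = 163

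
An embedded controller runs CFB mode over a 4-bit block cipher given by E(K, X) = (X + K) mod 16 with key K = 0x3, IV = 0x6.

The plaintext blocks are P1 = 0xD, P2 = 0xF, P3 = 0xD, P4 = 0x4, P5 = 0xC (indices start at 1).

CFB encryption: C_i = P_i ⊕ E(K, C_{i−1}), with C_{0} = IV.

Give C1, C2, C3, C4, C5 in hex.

C1 = 0x4, C2 = 0x8, C3 = 0x6, C4 = 0xD, C5 = 0xC

C1: E(K, 0x6) = 0x9; 0xD ⊕ 0x9 = 0x4.
C2: E(K, 0x4) = 0x7; 0xF ⊕ 0x7 = 0x8.
C3: E(K, 0x8) = 0xB; 0xD ⊕ 0xB = 0x6.
C4: E(K, 0x6) = 0x9; 0x4 ⊕ 0x9 = 0xD.
C5: E(K, 0xD) = 0x0; 0xC ⊕ 0x0 = 0xC.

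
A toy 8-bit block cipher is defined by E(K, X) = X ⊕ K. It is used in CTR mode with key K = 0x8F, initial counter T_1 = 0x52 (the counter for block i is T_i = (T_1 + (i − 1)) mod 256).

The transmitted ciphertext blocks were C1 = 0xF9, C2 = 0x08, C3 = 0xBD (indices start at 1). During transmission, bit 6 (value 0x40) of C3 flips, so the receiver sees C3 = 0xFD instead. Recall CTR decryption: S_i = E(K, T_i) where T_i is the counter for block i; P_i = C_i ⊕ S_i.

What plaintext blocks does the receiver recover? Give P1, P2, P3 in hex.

P1 = 0x24, P2 = 0xD4, P3 = 0x26

Only C3 changed, to 0xFD. In CTR, a change in C_i flips the same bit in P_i only; the keystream is unaffected. Decrypting the received ciphertext:
P1: T = 0x52, S = E(K, T) = 0xDD; 0xF9 ⊕ 0xDD = 0x24.
P2: T = 0x53, S = E(K, T) = 0xDC; 0x08 ⊕ 0xDC = 0xD4.
P3: T = 0x54, S = E(K, T) = 0xDB; 0xFD ⊕ 0xDB = 0x26.
Blocks that differ from the original plaintext: P3.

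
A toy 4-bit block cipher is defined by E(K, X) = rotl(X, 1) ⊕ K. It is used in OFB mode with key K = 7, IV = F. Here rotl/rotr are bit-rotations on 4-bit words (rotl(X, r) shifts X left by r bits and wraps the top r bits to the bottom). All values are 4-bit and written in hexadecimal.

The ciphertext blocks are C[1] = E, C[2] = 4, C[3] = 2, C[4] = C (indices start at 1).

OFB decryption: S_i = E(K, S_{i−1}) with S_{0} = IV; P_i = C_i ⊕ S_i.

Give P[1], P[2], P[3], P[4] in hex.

P[1]: S = E(K, F) = 8; E ⊕ 8 = 6.
P[2]: S = E(K, 8) = 6; 4 ⊕ 6 = 2.
P[3]: S = E(K, 6) = B; 2 ⊕ B = 9.
P[4]: S = E(K, B) = 0; C ⊕ 0 = C.

P[1] = 6, P[2] = 2, P[3] = 9, P[4] = C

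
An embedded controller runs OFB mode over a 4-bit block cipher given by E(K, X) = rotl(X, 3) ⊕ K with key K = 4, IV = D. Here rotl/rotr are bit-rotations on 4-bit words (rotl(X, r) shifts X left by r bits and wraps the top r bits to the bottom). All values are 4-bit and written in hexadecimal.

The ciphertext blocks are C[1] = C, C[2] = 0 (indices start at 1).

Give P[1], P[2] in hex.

OFB decryption: S_i = E(K, S_{i−1}) with S_{0} = IV; P_i = C_i ⊕ S_i.
P[1]: S = E(K, D) = A; C ⊕ A = 6.
P[2]: S = E(K, A) = 1; 0 ⊕ 1 = 1.

P[1] = 6, P[2] = 1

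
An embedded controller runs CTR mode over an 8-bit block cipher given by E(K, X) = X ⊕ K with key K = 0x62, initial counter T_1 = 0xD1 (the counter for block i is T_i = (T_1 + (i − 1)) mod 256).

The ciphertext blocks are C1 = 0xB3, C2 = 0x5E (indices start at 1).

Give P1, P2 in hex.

P1 = 0x00, P2 = 0xEE

CTR decryption: S_i = E(K, T_i) where T_i is the counter for block i; P_i = C_i ⊕ S_i.
P1: T = 0xD1, S = E(K, T) = 0xB3; 0xB3 ⊕ 0xB3 = 0x00.
P2: T = 0xD2, S = E(K, T) = 0xB0; 0x5E ⊕ 0xB0 = 0xEE.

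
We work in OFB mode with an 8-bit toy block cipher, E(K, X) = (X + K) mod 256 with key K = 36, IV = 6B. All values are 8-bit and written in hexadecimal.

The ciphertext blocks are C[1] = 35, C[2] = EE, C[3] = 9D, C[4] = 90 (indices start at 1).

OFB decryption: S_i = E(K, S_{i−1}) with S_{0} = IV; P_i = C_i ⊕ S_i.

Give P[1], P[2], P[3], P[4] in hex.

P[1]: S = E(K, 6B) = A1; 35 ⊕ A1 = 94.
P[2]: S = E(K, A1) = D7; EE ⊕ D7 = 39.
P[3]: S = E(K, D7) = 0D; 9D ⊕ 0D = 90.
P[4]: S = E(K, 0D) = 43; 90 ⊕ 43 = D3.

P[1] = 94, P[2] = 39, P[3] = 90, P[4] = D3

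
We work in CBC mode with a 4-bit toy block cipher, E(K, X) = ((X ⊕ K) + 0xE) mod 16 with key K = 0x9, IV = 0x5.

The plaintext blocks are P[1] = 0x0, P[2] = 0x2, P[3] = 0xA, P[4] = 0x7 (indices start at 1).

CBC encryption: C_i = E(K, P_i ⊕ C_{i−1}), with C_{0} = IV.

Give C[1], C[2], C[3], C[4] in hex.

C[1] = 0xA, C[2] = 0xF, C[3] = 0xA, C[4] = 0x2

C[1]: P[1] ⊕ 0x5 = 0x5; E(K, 0x5) = 0xA.
C[2]: P[2] ⊕ 0xA = 0x8; E(K, 0x8) = 0xF.
C[3]: P[3] ⊕ 0xF = 0x5; E(K, 0x5) = 0xA.
C[4]: P[4] ⊕ 0xA = 0xD; E(K, 0xD) = 0x2.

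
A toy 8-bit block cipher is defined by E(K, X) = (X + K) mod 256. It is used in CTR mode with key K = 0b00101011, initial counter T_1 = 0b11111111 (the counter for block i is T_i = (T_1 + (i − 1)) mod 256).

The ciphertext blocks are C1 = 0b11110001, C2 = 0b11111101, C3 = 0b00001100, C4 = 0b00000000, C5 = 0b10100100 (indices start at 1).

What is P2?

P2 = 0b11010110

CTR decryption: S_i = E(K, T_i) where T_i is the counter for block i; P_i = C_i ⊕ S_i.
P2: T = 0b00000000, S = E(K, T) = 0b00101011; 0b11111101 ⊕ 0b00101011 = 0b11010110.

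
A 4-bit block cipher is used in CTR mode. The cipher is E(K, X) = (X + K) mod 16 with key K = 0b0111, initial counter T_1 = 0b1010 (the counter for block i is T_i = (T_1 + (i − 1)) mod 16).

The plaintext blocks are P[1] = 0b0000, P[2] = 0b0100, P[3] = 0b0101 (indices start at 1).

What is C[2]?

C[2] = 0b0110

CTR encryption: S_i = E(K, T_i) where T_i is the counter for block i; C_i = P_i ⊕ S_i.
C[1]: T = 0b1010, S = E(K, T) = 0b0001; 0b0000 ⊕ 0b0001 = 0b0001.
C[2]: T = 0b1011, S = E(K, T) = 0b0010; 0b0100 ⊕ 0b0010 = 0b0110.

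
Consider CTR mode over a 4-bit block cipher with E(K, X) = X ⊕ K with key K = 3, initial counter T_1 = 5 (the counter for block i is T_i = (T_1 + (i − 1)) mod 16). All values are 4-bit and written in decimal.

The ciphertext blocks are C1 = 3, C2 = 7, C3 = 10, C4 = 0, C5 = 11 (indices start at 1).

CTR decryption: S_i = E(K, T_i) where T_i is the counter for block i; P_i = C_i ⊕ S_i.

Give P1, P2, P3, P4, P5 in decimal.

P1: T = 5, S = E(K, T) = 6; 3 ⊕ 6 = 5.
P2: T = 6, S = E(K, T) = 5; 7 ⊕ 5 = 2.
P3: T = 7, S = E(K, T) = 4; 10 ⊕ 4 = 14.
P4: T = 8, S = E(K, T) = 11; 0 ⊕ 11 = 11.
P5: T = 9, S = E(K, T) = 10; 11 ⊕ 10 = 1.

P1 = 5, P2 = 2, P3 = 14, P4 = 11, P5 = 1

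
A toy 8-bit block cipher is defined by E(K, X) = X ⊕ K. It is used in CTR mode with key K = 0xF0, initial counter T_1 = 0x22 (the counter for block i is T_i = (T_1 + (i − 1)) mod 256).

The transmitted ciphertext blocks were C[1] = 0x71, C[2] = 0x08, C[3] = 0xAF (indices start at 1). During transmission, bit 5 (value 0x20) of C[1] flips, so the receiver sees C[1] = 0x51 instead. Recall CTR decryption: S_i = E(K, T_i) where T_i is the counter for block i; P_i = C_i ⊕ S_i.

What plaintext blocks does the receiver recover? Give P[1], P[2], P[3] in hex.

P[1] = 0x83, P[2] = 0xDB, P[3] = 0x7B

Only C[1] changed, to 0x51. In CTR, a change in C_i flips the same bit in P_i only; the keystream is unaffected. Decrypting the received ciphertext:
P[1]: T = 0x22, S = E(K, T) = 0xD2; 0x51 ⊕ 0xD2 = 0x83.
P[2]: T = 0x23, S = E(K, T) = 0xD3; 0x08 ⊕ 0xD3 = 0xDB.
P[3]: T = 0x24, S = E(K, T) = 0xD4; 0xAF ⊕ 0xD4 = 0x7B.
Blocks that differ from the original plaintext: P[1].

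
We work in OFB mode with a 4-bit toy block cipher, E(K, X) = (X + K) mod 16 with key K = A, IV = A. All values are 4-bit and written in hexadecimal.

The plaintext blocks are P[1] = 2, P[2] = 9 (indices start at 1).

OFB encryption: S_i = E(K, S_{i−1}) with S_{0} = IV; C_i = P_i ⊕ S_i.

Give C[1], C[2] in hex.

C[1]: S = E(K, A) = 4; 2 ⊕ 4 = 6.
C[2]: S = E(K, 4) = E; 9 ⊕ E = 7.

C[1] = 6, C[2] = 7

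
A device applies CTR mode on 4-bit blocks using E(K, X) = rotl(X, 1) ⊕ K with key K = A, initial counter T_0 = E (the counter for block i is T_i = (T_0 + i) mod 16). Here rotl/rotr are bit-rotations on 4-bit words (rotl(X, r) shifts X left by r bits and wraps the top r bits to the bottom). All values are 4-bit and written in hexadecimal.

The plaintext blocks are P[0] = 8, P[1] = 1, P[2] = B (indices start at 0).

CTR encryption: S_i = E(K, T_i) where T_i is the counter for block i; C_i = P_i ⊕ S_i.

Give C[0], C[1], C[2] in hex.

C[0]: T = E, S = E(K, T) = 7; 8 ⊕ 7 = F.
C[1]: T = F, S = E(K, T) = 5; 1 ⊕ 5 = 4.
C[2]: T = 0, S = E(K, T) = A; B ⊕ A = 1.

C[0] = F, C[1] = 4, C[2] = 1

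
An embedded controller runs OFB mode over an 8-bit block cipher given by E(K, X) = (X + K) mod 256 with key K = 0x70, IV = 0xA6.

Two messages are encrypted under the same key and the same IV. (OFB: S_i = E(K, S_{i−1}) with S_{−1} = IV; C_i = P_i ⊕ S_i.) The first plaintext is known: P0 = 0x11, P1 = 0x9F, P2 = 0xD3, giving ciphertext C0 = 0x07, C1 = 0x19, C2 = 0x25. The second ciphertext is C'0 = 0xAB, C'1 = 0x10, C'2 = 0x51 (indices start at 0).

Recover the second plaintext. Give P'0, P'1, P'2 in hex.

In OFB with a reused IV, both messages share the same keystream S_i, so C_i ⊕ C'_i = P_i ⊕ P'_i and thus P'_i = P_i ⊕ C_i ⊕ C'_i.
P'0: 0x11 ⊕ 0x07 ⊕ 0xAB = 0xBD.
P'1: 0x9F ⊕ 0x19 ⊕ 0x10 = 0x96.
P'2: 0xD3 ⊕ 0x25 ⊕ 0x51 = 0xA7.

P'0 = 0xBD, P'1 = 0x96, P'2 = 0xA7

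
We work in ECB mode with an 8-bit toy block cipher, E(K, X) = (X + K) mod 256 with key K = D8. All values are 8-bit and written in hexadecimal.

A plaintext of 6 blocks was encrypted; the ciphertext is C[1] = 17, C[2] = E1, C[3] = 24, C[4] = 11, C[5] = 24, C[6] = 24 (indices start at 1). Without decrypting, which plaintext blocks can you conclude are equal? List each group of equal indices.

P[3] = P[5] = P[6]

ECB encrypts each block independently with the same key, so equal ciphertext blocks imply equal plaintext blocks.
C[3] = C[5] = C[6] = 24, so P[3] = P[5] = P[6].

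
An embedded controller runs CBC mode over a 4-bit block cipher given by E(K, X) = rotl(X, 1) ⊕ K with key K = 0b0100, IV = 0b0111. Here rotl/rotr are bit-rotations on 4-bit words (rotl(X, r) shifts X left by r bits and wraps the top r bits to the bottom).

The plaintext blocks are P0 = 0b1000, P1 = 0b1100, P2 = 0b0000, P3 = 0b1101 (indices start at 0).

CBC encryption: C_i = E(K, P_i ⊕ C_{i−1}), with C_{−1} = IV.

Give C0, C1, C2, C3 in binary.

C0 = 0b1011, C1 = 0b1010, C2 = 0b0001, C3 = 0b1101

C0: P0 ⊕ 0b0111 = 0b1111; E(K, 0b1111) = 0b1011.
C1: P1 ⊕ 0b1011 = 0b0111; E(K, 0b0111) = 0b1010.
C2: P2 ⊕ 0b1010 = 0b1010; E(K, 0b1010) = 0b0001.
C3: P3 ⊕ 0b0001 = 0b1100; E(K, 0b1100) = 0b1101.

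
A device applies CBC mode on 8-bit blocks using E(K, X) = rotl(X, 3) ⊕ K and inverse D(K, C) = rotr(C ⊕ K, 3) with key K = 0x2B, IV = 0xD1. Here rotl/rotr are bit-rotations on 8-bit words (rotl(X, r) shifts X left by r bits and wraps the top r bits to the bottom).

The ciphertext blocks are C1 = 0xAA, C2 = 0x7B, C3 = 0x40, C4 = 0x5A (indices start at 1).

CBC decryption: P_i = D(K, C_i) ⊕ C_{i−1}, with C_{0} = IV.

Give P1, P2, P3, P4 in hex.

P1: D(K, 0xAA) = 0x30; 0x30 ⊕ 0xD1 = 0xE1.
P2: D(K, 0x7B) = 0x0A; 0x0A ⊕ 0xAA = 0xA0.
P3: D(K, 0x40) = 0x6D; 0x6D ⊕ 0x7B = 0x16.
P4: D(K, 0x5A) = 0x2E; 0x2E ⊕ 0x40 = 0x6E.

P1 = 0xE1, P2 = 0xA0, P3 = 0x16, P4 = 0x6E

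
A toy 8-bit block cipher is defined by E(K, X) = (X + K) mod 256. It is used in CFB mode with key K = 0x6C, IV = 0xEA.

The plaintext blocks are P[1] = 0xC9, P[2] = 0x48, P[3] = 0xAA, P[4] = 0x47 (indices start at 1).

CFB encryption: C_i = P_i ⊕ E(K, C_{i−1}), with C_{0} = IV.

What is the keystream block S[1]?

C[1]: E(K, 0xEA) = 0x56; 0xC9 ⊕ 0x56 = 0x9F.
So S[1] = 0x56.

0x56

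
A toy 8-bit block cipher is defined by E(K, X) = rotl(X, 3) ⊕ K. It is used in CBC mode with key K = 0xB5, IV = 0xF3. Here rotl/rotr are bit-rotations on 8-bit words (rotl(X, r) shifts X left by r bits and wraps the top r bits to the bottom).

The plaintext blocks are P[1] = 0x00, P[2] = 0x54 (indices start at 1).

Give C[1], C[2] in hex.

CBC encryption: C_i = E(K, P_i ⊕ C_{i−1}), with C_{0} = IV.
C[1]: P[1] ⊕ 0xF3 = 0xF3; E(K, 0xF3) = 0x2A.
C[2]: P[2] ⊕ 0x2A = 0x7E; E(K, 0x7E) = 0x46.

C[1] = 0x2A, C[2] = 0x46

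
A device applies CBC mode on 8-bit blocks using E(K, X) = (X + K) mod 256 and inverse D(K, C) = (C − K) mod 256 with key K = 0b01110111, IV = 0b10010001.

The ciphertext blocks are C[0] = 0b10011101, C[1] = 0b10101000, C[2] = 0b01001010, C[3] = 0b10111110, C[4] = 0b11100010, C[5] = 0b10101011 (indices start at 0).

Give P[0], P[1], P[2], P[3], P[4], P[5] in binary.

CBC decryption: P_i = D(K, C_i) ⊕ C_{i−1}, with C_{−1} = IV.
P[0]: D(K, 0b10011101) = 0b00100110; 0b00100110 ⊕ 0b10010001 = 0b10110111.
P[1]: D(K, 0b10101000) = 0b00110001; 0b00110001 ⊕ 0b10011101 = 0b10101100.
P[2]: D(K, 0b01001010) = 0b11010011; 0b11010011 ⊕ 0b10101000 = 0b01111011.
P[3]: D(K, 0b10111110) = 0b01000111; 0b01000111 ⊕ 0b01001010 = 0b00001101.
P[4]: D(K, 0b11100010) = 0b01101011; 0b01101011 ⊕ 0b10111110 = 0b11010101.
P[5]: D(K, 0b10101011) = 0b00110100; 0b00110100 ⊕ 0b11100010 = 0b11010110.

P[0] = 0b10110111, P[1] = 0b10101100, P[2] = 0b01111011, P[3] = 0b00001101, P[4] = 0b11010101, P[5] = 0b11010110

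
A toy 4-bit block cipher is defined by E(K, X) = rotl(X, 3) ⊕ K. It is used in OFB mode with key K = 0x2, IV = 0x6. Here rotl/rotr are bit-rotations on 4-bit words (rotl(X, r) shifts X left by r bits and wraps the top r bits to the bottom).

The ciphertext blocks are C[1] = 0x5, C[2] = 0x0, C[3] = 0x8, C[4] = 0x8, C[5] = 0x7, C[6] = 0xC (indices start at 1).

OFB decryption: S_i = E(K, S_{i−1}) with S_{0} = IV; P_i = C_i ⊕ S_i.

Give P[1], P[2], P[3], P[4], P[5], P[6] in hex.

P[1]: S = E(K, 0x6) = 0x1; 0x5 ⊕ 0x1 = 0x4.
P[2]: S = E(K, 0x1) = 0xA; 0x0 ⊕ 0xA = 0xA.
P[3]: S = E(K, 0xA) = 0x7; 0x8 ⊕ 0x7 = 0xF.
P[4]: S = E(K, 0x7) = 0x9; 0x8 ⊕ 0x9 = 0x1.
P[5]: S = E(K, 0x9) = 0xE; 0x7 ⊕ 0xE = 0x9.
P[6]: S = E(K, 0xE) = 0x5; 0xC ⊕ 0x5 = 0x9.

P[1] = 0x4, P[2] = 0xA, P[3] = 0xF, P[4] = 0x1, P[5] = 0x9, P[6] = 0x9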